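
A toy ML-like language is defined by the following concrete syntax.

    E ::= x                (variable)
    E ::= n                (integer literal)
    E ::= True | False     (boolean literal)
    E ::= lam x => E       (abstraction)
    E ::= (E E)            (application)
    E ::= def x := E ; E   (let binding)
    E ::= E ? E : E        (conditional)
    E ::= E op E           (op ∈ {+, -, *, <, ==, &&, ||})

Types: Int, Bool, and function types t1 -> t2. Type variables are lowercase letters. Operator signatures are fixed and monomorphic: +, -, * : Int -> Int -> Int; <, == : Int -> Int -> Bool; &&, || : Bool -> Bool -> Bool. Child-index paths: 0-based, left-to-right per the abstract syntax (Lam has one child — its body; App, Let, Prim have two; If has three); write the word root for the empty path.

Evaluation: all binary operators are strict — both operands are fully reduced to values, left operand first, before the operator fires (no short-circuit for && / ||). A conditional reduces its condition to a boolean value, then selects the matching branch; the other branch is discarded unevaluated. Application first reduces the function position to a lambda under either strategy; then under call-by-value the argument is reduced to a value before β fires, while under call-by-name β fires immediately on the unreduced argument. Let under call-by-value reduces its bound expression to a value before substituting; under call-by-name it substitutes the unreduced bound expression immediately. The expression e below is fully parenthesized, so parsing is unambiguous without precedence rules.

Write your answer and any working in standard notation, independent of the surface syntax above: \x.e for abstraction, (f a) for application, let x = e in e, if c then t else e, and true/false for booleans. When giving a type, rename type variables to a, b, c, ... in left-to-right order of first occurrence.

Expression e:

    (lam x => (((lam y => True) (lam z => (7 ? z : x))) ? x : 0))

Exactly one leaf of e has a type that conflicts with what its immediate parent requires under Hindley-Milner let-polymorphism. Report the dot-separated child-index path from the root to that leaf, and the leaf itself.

Trace:
\y._ : b -> Bool
  unify Int ~ Bool
  FAIL: mismatch Int ~ Bool

Answer: 0.0.1.0.0 : 7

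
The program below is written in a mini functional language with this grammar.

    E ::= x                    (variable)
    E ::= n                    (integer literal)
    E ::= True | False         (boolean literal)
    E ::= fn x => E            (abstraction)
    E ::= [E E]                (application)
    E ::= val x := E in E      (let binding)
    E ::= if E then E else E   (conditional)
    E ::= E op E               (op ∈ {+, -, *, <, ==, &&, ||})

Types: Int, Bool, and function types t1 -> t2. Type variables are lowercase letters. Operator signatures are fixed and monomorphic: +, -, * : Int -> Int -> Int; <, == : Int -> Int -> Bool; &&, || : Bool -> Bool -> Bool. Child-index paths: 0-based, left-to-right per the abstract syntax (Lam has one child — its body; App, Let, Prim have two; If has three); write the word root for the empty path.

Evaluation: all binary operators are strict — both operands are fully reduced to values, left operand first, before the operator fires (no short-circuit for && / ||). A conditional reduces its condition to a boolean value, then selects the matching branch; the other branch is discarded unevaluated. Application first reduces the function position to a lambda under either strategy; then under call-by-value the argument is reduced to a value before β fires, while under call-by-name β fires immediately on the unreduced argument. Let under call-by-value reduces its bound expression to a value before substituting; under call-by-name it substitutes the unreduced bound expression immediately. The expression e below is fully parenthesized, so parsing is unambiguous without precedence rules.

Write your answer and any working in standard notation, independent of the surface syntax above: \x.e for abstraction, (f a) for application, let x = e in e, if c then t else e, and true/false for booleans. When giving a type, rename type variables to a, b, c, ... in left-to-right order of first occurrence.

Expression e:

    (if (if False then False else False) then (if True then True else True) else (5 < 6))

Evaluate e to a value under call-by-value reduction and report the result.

Answer: true

Derivation:
step 0: (if (if false then false else false) then (if true then true else true) else (5 < 6))
step 1: [if@0] (if false then (if true then true else true) else (5 < 6))
step 2: [if@root] (5 < 6)
step 3: [delta@root] true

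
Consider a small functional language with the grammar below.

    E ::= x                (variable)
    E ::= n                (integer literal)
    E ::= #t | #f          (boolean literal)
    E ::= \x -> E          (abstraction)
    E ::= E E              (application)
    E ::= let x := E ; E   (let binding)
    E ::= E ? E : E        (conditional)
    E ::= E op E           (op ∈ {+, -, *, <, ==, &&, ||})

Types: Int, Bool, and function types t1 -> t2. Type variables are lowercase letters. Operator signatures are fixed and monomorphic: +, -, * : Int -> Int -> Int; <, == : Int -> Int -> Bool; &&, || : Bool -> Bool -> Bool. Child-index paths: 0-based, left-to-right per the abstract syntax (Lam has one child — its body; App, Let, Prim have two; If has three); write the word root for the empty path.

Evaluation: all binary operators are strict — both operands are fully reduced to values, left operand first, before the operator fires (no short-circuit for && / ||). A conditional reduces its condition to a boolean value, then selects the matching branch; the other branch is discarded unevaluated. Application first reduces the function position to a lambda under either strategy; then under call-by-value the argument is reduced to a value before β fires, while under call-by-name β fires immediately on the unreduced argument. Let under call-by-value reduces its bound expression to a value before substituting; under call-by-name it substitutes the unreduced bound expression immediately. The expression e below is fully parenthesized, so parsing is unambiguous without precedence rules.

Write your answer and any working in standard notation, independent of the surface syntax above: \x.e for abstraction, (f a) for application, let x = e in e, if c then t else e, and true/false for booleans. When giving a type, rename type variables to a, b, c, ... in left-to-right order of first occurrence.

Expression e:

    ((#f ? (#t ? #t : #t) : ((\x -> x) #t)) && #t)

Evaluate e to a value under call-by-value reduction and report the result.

Working:
step 0: ((if false then (if true then true else true) else ((\x.x) true)) && true)
step 1: [if@0] (((\x.x) true) && true)
step 2: [beta@0] (true && true)
step 3: [delta@root] true

Answer: true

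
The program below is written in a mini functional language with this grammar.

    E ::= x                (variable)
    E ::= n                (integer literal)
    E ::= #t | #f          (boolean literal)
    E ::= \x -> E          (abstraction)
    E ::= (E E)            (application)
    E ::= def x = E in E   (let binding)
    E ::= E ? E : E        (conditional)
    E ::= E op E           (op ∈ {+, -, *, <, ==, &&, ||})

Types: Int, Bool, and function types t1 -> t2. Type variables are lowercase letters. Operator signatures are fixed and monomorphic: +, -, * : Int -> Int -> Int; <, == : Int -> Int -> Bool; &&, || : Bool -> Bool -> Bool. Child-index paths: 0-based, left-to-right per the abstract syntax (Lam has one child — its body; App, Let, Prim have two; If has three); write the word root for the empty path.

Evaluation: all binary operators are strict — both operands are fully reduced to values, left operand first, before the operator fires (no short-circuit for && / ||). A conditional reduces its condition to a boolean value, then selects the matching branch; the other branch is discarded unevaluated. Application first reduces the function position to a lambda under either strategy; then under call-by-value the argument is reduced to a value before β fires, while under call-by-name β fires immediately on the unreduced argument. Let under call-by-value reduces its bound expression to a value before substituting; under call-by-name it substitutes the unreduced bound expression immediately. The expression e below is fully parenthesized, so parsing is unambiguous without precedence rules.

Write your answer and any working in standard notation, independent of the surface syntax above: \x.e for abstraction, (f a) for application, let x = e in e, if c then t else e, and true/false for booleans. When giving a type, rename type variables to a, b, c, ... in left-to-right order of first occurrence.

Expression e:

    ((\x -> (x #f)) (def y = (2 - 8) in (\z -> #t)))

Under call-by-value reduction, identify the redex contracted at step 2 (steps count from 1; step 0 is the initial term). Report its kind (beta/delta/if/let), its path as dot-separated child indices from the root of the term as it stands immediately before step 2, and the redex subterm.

Answer: let at 1 : (let y = -6 in (\z.true))

Working:
step 0: ((\x.(x false)) (let y = (2 - 8) in (\z.true)))
step 1: [delta@1.0] ((\x.(x false)) (let y = -6 in (\z.true)))
step 2: [let@1] ((\x.(x false)) (\z.true))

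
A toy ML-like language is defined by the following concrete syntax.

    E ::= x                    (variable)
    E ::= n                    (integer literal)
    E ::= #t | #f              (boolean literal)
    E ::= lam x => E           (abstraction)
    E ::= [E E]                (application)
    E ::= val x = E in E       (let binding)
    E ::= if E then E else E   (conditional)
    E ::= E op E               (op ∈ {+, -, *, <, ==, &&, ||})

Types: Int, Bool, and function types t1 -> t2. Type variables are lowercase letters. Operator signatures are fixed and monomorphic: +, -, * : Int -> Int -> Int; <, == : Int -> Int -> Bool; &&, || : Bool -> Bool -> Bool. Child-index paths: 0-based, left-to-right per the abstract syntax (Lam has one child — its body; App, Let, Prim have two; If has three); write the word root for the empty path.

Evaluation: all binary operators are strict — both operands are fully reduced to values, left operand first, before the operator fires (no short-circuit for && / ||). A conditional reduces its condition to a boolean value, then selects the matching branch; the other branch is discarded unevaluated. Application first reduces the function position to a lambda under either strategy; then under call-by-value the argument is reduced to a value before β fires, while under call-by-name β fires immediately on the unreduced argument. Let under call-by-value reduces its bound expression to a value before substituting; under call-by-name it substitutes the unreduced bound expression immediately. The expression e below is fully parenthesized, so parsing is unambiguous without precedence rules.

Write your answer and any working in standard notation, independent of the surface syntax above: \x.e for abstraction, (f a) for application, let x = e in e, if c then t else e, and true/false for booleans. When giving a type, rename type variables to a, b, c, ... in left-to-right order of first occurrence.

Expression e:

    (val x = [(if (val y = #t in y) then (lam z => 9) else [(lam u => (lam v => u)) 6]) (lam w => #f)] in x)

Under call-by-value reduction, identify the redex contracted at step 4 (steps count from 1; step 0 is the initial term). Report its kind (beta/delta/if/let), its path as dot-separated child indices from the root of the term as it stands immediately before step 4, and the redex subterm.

Answer: let at root : (let x = 9 in x)

Working:
step 0: (let x = ((if (let y = true in y) then (\z.9) else ((\u.(\v.u)) 6)) (\w.false)) in x)
step 1: [let@0.0.0] (let x = ((if true then (\z.9) else ((\u.(\v.u)) 6)) (\w.false)) in x)
step 2: [if@0.0] (let x = ((\z.9) (\w.false)) in x)
step 3: [beta@0] (let x = 9 in x)
step 4: [let@root] 9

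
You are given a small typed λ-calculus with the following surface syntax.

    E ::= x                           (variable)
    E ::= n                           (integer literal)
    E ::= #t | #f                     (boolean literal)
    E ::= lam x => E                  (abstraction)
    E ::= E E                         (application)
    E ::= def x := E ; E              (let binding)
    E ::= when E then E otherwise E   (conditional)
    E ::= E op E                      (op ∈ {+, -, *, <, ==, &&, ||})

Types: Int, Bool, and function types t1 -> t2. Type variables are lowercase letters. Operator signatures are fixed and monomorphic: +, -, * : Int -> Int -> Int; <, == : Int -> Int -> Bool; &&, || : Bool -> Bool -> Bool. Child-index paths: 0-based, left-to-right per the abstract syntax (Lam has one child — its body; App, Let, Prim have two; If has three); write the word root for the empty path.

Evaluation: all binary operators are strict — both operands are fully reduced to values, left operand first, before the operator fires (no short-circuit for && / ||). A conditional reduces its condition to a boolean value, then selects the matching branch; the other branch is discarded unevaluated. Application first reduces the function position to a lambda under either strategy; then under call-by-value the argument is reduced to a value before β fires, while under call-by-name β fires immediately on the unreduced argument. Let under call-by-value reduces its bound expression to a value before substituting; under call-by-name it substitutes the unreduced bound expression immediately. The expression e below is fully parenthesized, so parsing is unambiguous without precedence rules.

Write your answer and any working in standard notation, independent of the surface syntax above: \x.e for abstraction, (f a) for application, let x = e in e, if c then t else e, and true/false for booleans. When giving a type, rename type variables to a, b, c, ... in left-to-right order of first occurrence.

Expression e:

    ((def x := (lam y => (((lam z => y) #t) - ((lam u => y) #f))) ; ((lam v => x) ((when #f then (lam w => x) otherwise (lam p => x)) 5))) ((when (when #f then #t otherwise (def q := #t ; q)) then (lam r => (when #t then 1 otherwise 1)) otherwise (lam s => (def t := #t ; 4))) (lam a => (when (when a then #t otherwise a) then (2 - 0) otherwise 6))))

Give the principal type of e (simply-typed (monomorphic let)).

Derivation:
y : a
\z._ : b -> a
  unify b -> a ~ Bool -> c
  unify b ~ Bool
  unify a ~ c
_ _ : c
  unify c ~ Int
y : Int
\u._ : d -> Int
  unify d -> Int ~ Bool -> e
  unify d ~ Bool
  unify Int ~ e
_ _ : Int
  unify Int ~ Int
\y._ : Int -> Int
let x : Int -> Int
x : Int -> Int
\v._ : f -> Int -> Int
  unify Bool ~ Bool
x : Int -> Int
\w._ : g -> Int -> Int
x : Int -> Int
\p._ : h -> Int -> Int
  unify g -> Int -> Int ~ h -> Int -> Int
  unify g ~ h
  unify Int -> Int ~ Int -> Int
  unify Int ~ Int
  unify Int ~ Int
  unify h -> Int -> Int ~ Int -> i
  unify h ~ Int
  unify Int -> Int ~ i
_ _ : Int -> Int
  unify f -> Int -> Int ~ (Int -> Int) -> j
  unify f ~ Int -> Int
  unify Int -> Int ~ j
_ _ : Int -> Int
  unify Bool ~ Bool
let q : Bool
q : Bool
  unify Bool ~ Bool
  unify Bool ~ Bool
  unify Bool ~ Bool
  unify Int ~ Int
\r._ : k -> Int
let t : Bool
\s._ : l -> Int
  unify k -> Int ~ l -> Int
  unify k ~ l
  unify Int ~ Int
a : m
  unify m ~ Bool
a : Bool
  unify Bool ~ Bool
  unify Bool ~ Bool
  unify Int ~ Int
  unify Int ~ Int
  unify Int ~ Int
\a._ : Bool -> Int
  unify l -> Int ~ (Bool -> Int) -> n
  unify l ~ Bool -> Int
  unify Int ~ n
_ _ : Int
  unify Int -> Int ~ Int -> o
  unify Int ~ Int
  unify Int ~ o
_ _ : Int

Answer: Int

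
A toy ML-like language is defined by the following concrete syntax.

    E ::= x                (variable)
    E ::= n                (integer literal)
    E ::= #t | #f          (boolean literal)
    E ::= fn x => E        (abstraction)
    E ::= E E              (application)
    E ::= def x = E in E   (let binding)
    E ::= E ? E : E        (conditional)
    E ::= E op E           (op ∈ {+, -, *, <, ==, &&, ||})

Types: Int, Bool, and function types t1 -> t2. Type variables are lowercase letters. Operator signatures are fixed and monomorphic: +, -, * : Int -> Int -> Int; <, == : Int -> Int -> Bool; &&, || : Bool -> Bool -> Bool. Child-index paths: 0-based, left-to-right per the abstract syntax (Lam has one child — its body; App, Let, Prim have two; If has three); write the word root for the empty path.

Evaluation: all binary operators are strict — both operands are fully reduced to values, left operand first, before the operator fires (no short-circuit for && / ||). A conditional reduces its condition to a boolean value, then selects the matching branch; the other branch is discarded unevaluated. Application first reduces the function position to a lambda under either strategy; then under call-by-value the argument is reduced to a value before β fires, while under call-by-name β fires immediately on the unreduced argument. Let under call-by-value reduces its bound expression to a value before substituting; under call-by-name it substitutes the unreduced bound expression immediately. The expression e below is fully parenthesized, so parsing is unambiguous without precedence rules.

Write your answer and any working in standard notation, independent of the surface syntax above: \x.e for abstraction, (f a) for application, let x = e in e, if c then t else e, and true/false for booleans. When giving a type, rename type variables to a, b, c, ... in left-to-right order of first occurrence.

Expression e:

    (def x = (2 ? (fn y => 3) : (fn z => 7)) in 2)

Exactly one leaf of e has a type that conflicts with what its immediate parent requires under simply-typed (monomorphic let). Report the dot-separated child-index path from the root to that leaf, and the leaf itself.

Answer: 0.0 : 2

Working:
  unify Int ~ Bool
  FAIL: mismatch Int ~ Bool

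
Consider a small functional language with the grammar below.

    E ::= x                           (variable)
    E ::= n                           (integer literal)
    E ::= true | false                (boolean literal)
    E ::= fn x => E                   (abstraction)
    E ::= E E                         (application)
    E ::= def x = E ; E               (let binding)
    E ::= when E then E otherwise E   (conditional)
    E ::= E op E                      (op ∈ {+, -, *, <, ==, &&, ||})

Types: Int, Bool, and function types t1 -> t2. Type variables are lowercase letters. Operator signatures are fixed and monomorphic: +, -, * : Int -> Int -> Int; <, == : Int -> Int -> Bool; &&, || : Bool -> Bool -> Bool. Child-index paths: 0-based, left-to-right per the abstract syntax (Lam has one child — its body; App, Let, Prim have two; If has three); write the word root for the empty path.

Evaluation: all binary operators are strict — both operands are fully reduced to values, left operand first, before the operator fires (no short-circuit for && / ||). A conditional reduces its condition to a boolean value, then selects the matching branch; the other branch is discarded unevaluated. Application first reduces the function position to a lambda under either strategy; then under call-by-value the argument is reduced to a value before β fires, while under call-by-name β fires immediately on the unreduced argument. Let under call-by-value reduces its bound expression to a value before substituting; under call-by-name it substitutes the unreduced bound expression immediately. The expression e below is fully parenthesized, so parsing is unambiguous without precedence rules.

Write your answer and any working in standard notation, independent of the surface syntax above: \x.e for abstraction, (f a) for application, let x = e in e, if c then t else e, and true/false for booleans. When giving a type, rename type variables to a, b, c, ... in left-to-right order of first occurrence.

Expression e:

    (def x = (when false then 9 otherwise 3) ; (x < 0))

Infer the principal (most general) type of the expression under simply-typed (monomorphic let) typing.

Answer: Bool

Derivation:
  unify Bool ~ Bool
  unify Int ~ Int
let x : Int
x : Int
  unify Int ~ Int
  unify Int ~ Int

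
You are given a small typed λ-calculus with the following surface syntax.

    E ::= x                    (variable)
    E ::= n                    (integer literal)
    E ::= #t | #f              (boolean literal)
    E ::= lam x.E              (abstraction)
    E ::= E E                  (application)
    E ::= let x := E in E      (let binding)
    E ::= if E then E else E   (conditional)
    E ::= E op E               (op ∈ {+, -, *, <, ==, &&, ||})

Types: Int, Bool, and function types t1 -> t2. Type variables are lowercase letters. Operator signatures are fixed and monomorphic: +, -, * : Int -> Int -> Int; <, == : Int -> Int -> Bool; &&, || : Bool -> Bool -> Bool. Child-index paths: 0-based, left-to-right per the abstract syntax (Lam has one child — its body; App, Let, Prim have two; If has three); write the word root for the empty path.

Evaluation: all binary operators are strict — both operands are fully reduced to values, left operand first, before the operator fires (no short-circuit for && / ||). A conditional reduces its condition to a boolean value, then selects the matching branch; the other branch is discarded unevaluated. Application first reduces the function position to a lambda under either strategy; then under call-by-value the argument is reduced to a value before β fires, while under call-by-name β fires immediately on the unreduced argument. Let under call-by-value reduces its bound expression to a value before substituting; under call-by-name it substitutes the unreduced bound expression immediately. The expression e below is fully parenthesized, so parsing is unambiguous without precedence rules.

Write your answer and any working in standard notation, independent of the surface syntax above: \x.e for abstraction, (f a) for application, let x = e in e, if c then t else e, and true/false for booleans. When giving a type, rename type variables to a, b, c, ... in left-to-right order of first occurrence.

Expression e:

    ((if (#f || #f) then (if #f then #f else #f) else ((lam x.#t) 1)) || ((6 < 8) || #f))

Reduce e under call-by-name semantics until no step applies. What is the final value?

Answer: true

Derivation:
step 0: ((if (false || false) then (if false then false else false) else ((\x.true) 1)) || ((6 < 8) || false))
step 1: [delta@0.0] ((if false then (if false then false else false) else ((\x.true) 1)) || ((6 < 8) || false))
step 2: [if@0] (((\x.true) 1) || ((6 < 8) || false))
step 3: [beta@0] (true || ((6 < 8) || false))
step 4: [delta@1.0] (true || (true || false))
step 5: [delta@1] (true || true)
step 6: [delta@root] true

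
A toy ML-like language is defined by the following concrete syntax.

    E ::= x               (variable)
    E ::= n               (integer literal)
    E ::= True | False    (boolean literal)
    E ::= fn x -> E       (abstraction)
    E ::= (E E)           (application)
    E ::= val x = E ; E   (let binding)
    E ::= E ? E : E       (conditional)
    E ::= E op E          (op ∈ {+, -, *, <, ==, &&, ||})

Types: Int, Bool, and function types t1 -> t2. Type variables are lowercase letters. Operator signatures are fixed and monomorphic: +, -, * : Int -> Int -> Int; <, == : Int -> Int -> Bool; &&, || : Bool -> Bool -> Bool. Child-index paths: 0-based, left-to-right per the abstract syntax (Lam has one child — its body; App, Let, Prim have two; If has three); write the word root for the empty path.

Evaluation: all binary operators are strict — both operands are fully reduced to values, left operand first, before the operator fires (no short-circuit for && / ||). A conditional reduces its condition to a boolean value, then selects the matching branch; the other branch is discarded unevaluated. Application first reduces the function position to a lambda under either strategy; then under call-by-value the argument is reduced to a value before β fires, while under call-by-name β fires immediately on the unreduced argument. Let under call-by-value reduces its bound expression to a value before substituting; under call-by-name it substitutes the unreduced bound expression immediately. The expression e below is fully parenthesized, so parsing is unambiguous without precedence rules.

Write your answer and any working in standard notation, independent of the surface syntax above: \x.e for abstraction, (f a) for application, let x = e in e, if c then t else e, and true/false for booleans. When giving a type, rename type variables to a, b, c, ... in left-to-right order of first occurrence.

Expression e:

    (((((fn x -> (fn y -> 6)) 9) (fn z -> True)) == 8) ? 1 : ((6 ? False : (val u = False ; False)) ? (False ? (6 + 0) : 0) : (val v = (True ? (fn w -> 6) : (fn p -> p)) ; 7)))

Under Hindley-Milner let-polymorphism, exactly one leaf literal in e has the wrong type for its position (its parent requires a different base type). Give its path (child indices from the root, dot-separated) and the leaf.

Answer: 2.0.0 : 6

Working:
\y._ : b -> Int
\x._ : a -> b -> Int
  unify a -> b -> Int ~ Int -> c
  unify a ~ Int
  unify b -> Int ~ c
_ _ : b -> Int
\z._ : d -> Bool
  unify b -> Int ~ (d -> Bool) -> e
  unify b ~ d -> Bool
  unify Int ~ e
_ _ : Int
  unify Int ~ Int
  unify Int ~ Int
  unify Bool ~ Bool
  unify Int ~ Bool
  FAIL: mismatch Int ~ Bool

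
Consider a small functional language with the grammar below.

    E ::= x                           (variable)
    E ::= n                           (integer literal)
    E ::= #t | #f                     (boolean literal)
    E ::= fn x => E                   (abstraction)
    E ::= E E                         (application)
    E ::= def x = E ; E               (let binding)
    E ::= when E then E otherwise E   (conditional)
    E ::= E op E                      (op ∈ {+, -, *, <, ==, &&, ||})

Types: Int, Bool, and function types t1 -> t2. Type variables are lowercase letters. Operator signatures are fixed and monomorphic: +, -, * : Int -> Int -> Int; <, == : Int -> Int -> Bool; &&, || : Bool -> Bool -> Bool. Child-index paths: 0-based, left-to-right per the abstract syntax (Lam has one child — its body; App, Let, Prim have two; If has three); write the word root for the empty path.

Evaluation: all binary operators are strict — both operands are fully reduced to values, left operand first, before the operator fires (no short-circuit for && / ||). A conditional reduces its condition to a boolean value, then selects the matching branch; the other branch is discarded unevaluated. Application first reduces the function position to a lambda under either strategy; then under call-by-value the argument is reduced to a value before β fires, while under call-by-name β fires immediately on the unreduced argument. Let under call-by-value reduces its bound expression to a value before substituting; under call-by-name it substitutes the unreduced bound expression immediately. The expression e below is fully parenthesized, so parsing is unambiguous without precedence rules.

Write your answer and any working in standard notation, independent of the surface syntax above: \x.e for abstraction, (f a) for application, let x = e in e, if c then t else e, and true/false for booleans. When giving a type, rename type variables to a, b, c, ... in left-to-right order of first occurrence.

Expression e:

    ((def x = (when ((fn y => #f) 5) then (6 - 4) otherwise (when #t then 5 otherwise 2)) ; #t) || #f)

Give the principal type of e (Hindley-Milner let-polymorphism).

Answer: Bool

Trace:
\y._ : a -> Bool
  unify a -> Bool ~ Int -> b
  unify a ~ Int
  unify Bool ~ b
_ _ : Bool
  unify Bool ~ Bool
  unify Int ~ Int
  unify Int ~ Int
  unify Bool ~ Bool
  unify Int ~ Int
  unify Int ~ Int
let x : Int
  unify Bool ~ Bool
  unify Bool ~ Bool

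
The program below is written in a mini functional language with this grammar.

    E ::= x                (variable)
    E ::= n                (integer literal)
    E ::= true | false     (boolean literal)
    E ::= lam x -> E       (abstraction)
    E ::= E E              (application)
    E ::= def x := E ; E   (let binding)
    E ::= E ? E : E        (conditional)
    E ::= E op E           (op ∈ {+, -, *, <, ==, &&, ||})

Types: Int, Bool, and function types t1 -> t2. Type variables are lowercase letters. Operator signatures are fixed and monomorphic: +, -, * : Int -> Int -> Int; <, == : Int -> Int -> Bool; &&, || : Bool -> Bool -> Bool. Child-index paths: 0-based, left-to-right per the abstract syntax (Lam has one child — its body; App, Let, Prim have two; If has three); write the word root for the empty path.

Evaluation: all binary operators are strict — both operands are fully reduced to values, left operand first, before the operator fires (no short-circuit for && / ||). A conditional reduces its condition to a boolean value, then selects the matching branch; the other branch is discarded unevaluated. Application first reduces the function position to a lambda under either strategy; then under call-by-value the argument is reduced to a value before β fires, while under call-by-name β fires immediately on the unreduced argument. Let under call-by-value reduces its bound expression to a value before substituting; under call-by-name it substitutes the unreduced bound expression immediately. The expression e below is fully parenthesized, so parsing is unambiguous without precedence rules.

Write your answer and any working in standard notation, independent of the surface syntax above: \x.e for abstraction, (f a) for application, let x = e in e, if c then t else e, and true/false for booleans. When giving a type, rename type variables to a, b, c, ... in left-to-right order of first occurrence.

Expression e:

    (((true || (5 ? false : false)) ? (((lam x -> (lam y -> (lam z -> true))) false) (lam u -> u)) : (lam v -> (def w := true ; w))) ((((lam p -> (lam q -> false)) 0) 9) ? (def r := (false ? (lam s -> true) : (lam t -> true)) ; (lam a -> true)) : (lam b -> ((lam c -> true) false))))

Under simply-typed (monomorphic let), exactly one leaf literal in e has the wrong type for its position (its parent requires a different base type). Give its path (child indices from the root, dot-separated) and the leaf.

Answer: 0.0.1.0 : 5

Working:
  unify Bool ~ Bool
  unify Int ~ Bool
  FAIL: mismatch Int ~ Bool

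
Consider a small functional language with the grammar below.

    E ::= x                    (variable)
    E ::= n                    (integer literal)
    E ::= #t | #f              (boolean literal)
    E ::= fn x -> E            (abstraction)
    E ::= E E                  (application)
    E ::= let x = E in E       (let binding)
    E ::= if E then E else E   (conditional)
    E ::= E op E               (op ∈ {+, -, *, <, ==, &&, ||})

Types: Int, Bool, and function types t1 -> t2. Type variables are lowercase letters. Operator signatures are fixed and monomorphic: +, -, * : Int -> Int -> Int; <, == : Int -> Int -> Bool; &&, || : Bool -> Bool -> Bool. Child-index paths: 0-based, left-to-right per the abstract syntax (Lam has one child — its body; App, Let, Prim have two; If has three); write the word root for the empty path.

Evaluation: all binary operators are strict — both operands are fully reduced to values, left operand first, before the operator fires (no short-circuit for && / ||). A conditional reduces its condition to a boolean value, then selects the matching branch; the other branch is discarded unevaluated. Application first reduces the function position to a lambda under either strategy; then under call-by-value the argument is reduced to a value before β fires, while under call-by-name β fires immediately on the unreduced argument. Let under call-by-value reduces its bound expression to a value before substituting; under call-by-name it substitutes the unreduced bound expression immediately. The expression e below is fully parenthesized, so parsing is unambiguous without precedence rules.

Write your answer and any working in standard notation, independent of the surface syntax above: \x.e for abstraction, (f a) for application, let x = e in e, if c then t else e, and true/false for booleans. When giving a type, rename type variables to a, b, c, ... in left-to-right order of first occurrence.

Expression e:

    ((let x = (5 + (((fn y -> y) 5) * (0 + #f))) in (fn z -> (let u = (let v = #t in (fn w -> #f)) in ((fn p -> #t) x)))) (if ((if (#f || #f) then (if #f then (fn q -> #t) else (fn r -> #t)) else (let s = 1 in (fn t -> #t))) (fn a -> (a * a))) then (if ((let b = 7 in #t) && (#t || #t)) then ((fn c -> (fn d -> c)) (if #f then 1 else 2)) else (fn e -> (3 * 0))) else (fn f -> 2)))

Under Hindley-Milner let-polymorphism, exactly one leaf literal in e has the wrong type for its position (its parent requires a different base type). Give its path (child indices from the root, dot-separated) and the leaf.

Derivation:
  unify Int ~ Int
y : a
\y._ : a -> a
  unify a -> a ~ Int -> b
  unify a ~ Int
  unify Int ~ b
_ _ : Int
  unify Int ~ Int
  unify Int ~ Int
  unify Bool ~ Int
  FAIL: mismatch Bool ~ Int

Answer: 0.0.1.1.1 : false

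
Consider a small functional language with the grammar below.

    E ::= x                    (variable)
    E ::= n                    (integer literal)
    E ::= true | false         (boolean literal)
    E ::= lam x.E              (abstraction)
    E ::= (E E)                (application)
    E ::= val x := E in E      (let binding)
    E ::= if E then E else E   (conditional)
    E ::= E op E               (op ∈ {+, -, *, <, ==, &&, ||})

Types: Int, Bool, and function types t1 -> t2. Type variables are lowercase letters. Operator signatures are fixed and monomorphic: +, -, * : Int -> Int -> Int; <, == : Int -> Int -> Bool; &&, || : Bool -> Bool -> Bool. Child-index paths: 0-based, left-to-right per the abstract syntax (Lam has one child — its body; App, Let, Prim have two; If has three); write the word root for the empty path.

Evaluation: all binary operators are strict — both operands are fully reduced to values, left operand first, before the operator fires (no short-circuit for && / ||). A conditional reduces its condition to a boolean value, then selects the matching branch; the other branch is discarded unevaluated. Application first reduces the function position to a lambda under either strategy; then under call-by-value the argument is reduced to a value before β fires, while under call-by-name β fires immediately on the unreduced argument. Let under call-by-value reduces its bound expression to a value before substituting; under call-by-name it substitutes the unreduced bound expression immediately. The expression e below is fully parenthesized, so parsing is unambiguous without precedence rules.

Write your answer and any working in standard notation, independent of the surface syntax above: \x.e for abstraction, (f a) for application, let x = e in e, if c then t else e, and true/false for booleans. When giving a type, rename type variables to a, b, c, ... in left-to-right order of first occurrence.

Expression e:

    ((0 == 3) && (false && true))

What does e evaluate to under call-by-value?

Derivation:
step 0: ((0 == 3) && (false && true))
step 1: [delta@0] (false && (false && true))
step 2: [delta@1] (false && false)
step 3: [delta@root] false

Answer: false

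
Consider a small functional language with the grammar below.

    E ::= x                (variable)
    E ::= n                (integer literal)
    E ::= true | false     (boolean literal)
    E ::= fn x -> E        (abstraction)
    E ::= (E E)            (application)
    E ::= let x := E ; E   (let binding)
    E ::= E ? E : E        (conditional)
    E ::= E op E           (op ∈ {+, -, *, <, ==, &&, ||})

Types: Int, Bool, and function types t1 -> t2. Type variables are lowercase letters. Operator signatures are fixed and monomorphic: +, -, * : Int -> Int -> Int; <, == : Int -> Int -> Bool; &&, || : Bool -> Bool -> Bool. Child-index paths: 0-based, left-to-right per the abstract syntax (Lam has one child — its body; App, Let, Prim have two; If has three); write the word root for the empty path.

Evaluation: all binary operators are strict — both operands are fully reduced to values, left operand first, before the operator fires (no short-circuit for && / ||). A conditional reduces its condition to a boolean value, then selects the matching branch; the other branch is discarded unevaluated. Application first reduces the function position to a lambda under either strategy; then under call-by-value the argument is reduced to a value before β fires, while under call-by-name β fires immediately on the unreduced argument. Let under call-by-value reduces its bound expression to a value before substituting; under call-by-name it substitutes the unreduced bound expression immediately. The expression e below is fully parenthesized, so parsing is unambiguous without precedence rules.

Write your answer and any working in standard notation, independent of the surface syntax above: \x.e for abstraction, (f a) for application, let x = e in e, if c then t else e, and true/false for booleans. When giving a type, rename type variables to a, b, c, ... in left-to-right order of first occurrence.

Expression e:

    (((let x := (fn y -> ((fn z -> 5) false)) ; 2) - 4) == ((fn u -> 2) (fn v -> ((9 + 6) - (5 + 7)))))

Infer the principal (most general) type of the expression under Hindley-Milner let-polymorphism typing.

Derivation:
\z._ : b -> Int
  unify b -> Int ~ Bool -> c
  unify b ~ Bool
  unify Int ~ c
_ _ : Int
\y._ : a -> Int
let x : forall. a -> Int
  unify Int ~ Int
  unify Int ~ Int
  unify Int ~ Int
\u._ : d -> Int
  unify Int ~ Int
  unify Int ~ Int
  unify Int ~ Int
  unify Int ~ Int
  unify Int ~ Int
  unify Int ~ Int
\v._ : e -> Int
  unify d -> Int ~ (e -> Int) -> f
  unify d ~ e -> Int
  unify Int ~ f
_ _ : Int
  unify Int ~ Int

Answer: Bool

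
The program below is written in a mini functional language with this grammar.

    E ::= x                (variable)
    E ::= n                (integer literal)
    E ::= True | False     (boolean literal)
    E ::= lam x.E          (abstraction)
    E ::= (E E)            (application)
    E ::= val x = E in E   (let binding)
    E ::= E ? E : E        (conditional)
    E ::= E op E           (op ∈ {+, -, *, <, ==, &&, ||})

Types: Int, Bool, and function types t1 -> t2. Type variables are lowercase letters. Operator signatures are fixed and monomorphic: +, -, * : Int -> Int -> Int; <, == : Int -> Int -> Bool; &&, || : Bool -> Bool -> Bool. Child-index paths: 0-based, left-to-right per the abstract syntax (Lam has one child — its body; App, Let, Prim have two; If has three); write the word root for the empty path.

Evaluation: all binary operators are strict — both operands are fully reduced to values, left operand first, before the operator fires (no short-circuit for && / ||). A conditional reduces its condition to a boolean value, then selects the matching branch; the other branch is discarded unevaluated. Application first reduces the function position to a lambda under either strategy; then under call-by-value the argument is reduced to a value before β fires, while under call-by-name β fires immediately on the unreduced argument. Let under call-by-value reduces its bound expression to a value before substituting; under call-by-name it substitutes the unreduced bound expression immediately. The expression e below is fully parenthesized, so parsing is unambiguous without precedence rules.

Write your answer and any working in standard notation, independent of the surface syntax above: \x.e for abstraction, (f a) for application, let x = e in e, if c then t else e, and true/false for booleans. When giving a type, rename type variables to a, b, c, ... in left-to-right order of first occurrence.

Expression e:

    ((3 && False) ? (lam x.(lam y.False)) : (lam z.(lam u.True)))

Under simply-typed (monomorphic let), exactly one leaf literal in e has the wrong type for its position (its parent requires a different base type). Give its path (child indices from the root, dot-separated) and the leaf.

Answer: 0.0 : 3

Derivation:
  unify Int ~ Bool
  FAIL: mismatch Int ~ Bool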